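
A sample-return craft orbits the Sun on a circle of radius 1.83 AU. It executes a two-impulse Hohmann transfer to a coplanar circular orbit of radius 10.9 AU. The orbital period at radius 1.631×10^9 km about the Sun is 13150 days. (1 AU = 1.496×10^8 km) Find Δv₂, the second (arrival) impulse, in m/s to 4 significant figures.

Δv₂ = 4184 m/s

From Kepler's third law T² = 4π²r³/μ at r = 1.631×10^9 km, T = 13150 days = 13150 × 86400 s = 1.13616×10^9 s: μ = 4π²r³/T² = 1.32691×10^11 km³/s².
In km: r₁ = 1.83 × 1.496×10^8 = 2.73768×10^8 km; r₂ = 10.9 × 1.496×10^8 = 1.63064×10^9 km.
The Hohmann ellipse has a_t = (r₁ + r₂)/2 = 9.52204×10^8 km.
On the circular orbit at r = 1.63064×10^9 km, v_c = √(μ/r) = 9.021 km/s.
Transfer-orbit speed at the same r (vis-viva, a = a_t): v_t = √[μ(2/r − 1/a_t)] = 4.837 km/s.
Δv₂ = |v_t − v_c| = |4.837 − 9.021| = 4.184 km/s.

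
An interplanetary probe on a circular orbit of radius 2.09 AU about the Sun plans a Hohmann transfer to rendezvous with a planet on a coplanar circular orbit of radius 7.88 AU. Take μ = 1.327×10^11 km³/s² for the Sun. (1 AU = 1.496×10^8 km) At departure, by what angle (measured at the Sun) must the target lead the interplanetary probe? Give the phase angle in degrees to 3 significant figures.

In km: r₁ = 2.09 × 1.496×10^8 = 3.12664×10^8 km; r₂ = 7.88 × 1.496×10^8 = 1.178848×10^9 km.
Transfer-ellipse semi-major axis a_t = (r₁ + r₂)/2 = (3.12664×10^8 + 1.178848×10^9)/2 = 7.45756×10^8 km.
Transfer time t = π√(a_t³/μ) = 1.7563×10^8 s.
The target's mean motion on its circular orbit is ω₂ = √(μ/r₂³) = 9.0001×10^-9 rad/s.
Angle swept by the target during transfer: ω₂·t = 1.5807 rad = 90.57°.
The interplanetary probe traverses 180° on the transfer ellipse, so the target must lead by 180° − 90.57° = 89.4°.

φ = 89.4°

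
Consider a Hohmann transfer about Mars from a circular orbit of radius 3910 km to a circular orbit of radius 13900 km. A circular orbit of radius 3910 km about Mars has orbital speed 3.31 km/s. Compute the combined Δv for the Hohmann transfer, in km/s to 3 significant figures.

From the circular-orbit relation v² = μ/r at r = 3910 km: μ = v²r = (3.31)² × 3910 = 42838.4 km³/s².
Semi-major axis of the transfer orbit: a_t = (3910 + 13900)/2 = 8905 km.
Circular speed at r₁: v₁ = √(μ/r₁) = √(42838.4/3910) = 3.3100 km/s.
On the transfer ellipse at r₁, vis-viva equation gives v_p = √[μ(2/r₁ − 1/a_t)] = 4.1354 km/s.
First burn Δv₁ = |v_p − v₁| = 0.8254 km/s.
At r₂, v₂ = √(μ/r₂) = 1.75553 km/s.
Transfer-orbit speed at r₂: v_a = √[μ(2/r₂ − 1/a_t)] = 1.16327 km/s.
Second burn Δv₂ = |v₂ − v_a| = 0.5923 km/s.
Total Δv = Δv₁ + Δv₂ = 1.418 km/s.

Δv = 1.42 km/s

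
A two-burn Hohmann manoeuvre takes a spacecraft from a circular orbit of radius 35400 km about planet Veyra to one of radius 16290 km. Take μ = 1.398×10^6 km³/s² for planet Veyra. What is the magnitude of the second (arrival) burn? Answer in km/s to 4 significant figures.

Δv₂ = 1.578 km/s

The Hohmann ellipse has a_t = (r₁ + r₂)/2 = 25845 km.
Circular speed at r = 16290 km: v_c = √(μ/r) = 9.2639 km/s.
Transfer-orbit speed at the same r (vis-viva, a = a_t): v_t = √[μ(2/r − 1/a_t)] = 10.842 km/s.
Δv₂ = |v_t − v_c| = |10.842 − 9.2639| = 1.578 km/s.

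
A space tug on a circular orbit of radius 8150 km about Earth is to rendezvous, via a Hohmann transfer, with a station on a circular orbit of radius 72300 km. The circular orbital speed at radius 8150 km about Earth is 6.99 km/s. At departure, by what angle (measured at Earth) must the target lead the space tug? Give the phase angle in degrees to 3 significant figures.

From the circular-orbit relation v² = μ/r at r = 8150 km: μ = v²r = (6.99)² × 8150 = 3.98210×10^5 km³/s².
Semi-major axis of the transfer orbit: a_t = (8150 + 72300)/2 = 40225 km.
The half-period of the transfer ellipse is t = π√(a_t³/μ) = 40164 s.
The target's mean motion on its circular orbit is ω₂ = √(μ/r₂³) = 3.2460×10^-5 rad/s.
Angle swept by the target during transfer: ω₂·t = 1.3037 rad = 74.70°.
The space tug traverses 180° on the transfer ellipse, so the target must lead by 180° − 74.70° = 105°.

φ = 105°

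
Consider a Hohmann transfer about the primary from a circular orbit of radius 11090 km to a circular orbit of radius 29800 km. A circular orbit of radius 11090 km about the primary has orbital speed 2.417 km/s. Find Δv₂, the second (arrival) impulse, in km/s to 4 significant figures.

Δv₂ = 0.3885 km/s

From the circular-orbit relation v² = μ/r at r = 11090 km: μ = v²r = (2.417)² × 11090 = 64786.5 km³/s².
Semi-major axis of the transfer orbit: a_t = (11090 + 29800)/2 = 20445 km.
Circular speed at r = 29800 km: v_c = √(μ/r) = 1.47446 km/s.
Vis-viva on the transfer ellipse at r = 29800 km gives v_t = √[μ(2/r − 1/a_t)] = 1.08594 km/s.
Δv₂ = |v_t − v_c| = |1.08594 − 1.47446| = 0.3885 km/s.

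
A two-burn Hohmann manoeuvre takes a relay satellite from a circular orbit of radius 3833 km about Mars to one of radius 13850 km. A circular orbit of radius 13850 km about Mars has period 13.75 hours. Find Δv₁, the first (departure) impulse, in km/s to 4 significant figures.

From Kepler's third law T² = 4π²r³/μ at r = 13850 km, T = 13.75 hours = 13.75 × 3600 s = 49500 s: μ = 4π²r³/T² = 42805.4 km³/s².
The Hohmann ellipse has a_t = (r₁ + r₂)/2 = 8841.5 km.
Circular speed at r = 3833 km: v_c = √(μ/r) = 3.3418 km/s.
Vis-viva on the transfer ellipse at r = 3833 km gives v_t = √[μ(2/r − 1/a_t)] = 4.1826 km/s.
Δv₁ = |v_t − v_c| = |4.1826 − 3.3418| = 0.8408 km/s.

Δv₁ = 0.8408 km/s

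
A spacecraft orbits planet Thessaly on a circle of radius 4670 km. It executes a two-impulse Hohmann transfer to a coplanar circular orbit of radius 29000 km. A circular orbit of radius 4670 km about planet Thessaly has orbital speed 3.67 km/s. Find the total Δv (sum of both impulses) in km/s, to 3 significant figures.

From the circular-orbit relation v² = μ/r at r = 4670 km: μ = v²r = (3.67)² × 4670 = 62899.8 km³/s².
The Hohmann ellipse has a_t = (r₁ + r₂)/2 = 16835 km.
Circular speed at r₁: v₁ = √(μ/r₁) = √(62899.8/4670) = 3.670 km/s.
On the transfer ellipse at r₁, vis-viva gives v_p = √[μ(2/r₁ − 1/a_t)] = 4.817 km/s.
First burn Δv₁ = |v_p − v₁| = 1.147 km/s.
Circular speed at r₂: v₂ = √(μ/r₂) = 1.47274 km/s.
Transfer-orbit speed at r₂: v_a = √[μ(2/r₂ − 1/a_t)] = 0.775671 km/s.
Second burn Δv₂ = |v₂ − v_a| = 0.6971 km/s.
Total Δv = Δv₁ + Δv₂ = 1.844 km/s.

Δv = 1.84 km/s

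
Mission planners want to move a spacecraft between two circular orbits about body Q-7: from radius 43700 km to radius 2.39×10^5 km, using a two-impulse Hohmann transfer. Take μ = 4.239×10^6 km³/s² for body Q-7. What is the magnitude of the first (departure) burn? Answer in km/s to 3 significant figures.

Semi-major axis of the transfer orbit: a_t = (43700 + 2.390×10^5)/2 = 1.4135×10^5 km.
On the circular orbit at r = 43700 km, v_c = √(μ/r) = 9.8490 km/s.
Vis-viva on the transfer ellipse at r = 43700 km gives v_t = √[μ(2/r − 1/a_t)] = 12.807 km/s.
Δv₁ = |v_t − v_c| = |12.807 − 9.8490| = 2.958 km/s.

Δv₁ = 2.96 km/s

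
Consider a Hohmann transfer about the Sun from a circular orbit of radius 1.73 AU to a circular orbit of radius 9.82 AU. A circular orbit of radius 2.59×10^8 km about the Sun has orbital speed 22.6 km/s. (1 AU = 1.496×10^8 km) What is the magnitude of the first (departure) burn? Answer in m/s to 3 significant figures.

From the circular-orbit relation v² = μ/r at r = 2.59×10^8 km: μ = v²r = (22.6)² × 2.59×10^8 = 1.32287×10^11 km³/s².
In km: r₁ = 1.73 × 1.496×10^8 = 2.58808×10^8 km; r₂ = 9.82 × 1.496×10^8 = 1.469072×10^9 km.
Transfer-ellipse semi-major axis a_t = (r₁ + r₂)/2 = (2.58808×10^8 + 1.469072×10^9)/2 = 8.6394×10^8 km.
Circular speed at r = 2.58808×10^8 km: v_c = √(μ/r) = 22.608 km/s.
Transfer-orbit speed at the same r (vis-viva, a = a_t): v_t = √[μ(2/r − 1/a_t)] = 29.481 km/s.
Δv₁ = |v_t − v_c| = |29.481 − 22.608| = 6.873 km/s.

Δv₁ = 6870 m/s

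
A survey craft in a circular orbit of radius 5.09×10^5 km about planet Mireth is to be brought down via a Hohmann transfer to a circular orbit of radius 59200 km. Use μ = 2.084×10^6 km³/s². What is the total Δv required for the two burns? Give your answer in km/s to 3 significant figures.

Δv = 3.11 km/s

Transfer-ellipse semi-major axis a_t = (r₁ + r₂)/2 = (5.090×10^5 + 59200)/2 = 2.841×10^5 km.
At r₁ the circular-orbit speed is v₁ = √(μ/r₁) = 2.0234 km/s.
On the transfer ellipse at r₁, v² = μ(2/r − 1/a) gives v_a = √[μ(2/r₁ − 1/a_t)] = 0.92367 km/s.
First burn Δv₁ = |v_a − v₁| = 1.100 km/s.
Circular speed at r₂: v₂ = √(μ/r₂) = 5.93319 km/s.
Transfer-orbit speed at r₂: v_p = √[μ(2/r₂ − 1/a_t)] = 7.94166 km/s.
Second burn Δv₂ = |v₂ − v_p| = 2.008 km/s.
Total Δv = Δv₁ + Δv₂ = 3.108 km/s.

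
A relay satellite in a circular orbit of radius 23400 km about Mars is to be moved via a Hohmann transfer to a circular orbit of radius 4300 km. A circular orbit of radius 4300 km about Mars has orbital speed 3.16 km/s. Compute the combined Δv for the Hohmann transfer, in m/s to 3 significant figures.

Δv = 1550 m/s

From the circular-orbit relation v² = μ/r at r = 4300 km: μ = v²r = (3.16)² × 4300 = 42938.1 km³/s².
Semi-major axis of the transfer orbit: a_t = (23400 + 4300)/2 = 13850 km.
At r₁ the circular-orbit speed is v₁ = √(μ/r₁) = 1.3546 km/s.
On the transfer ellipse at r₁, v² = μ(2/r − 1/a) gives v_a = √[μ(2/r₁ − 1/a_t)] = 0.75478 km/s.
First burn Δv₁ = |v_a − v₁| = 0.5998 km/s.
Circular speed at r₂: v₂ = √(μ/r₂) = 3.1600 km/s.
Transfer-orbit speed at r₂: v_p = √[μ(2/r₂ − 1/a_t)] = 4.1074 km/s.
Second burn Δv₂ = |v₂ − v_p| = 0.9474 km/s.
Δv = Δv₁ + Δv₂ = 0.5998 + 0.9474 = 1.547 km/s.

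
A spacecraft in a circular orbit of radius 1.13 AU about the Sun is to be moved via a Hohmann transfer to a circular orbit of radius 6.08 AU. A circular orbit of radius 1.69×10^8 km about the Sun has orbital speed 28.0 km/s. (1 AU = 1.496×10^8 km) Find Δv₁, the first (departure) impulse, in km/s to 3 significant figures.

Δv₁ = 8.36 km/s

From the circular-orbit relation v² = μ/r at r = 1.69×10^8 km: μ = v²r = (28.0)² × 1.69×10^8 = 1.32496×10^11 km³/s².
In km: r₁ = 1.13 × 1.496×10^8 = 1.69048×10^8 km; r₂ = 6.08 × 1.496×10^8 = 9.09568×10^8 km.
Semi-major axis of the transfer orbit: a_t = (1.69048×10^8 + 9.09568×10^8)/2 = 5.39308×10^8 km.
Circular speed at r = 1.69048×10^8 km: v_c = √(μ/r) = 27.996 km/s.
Transfer-orbit speed at the same r (vis-viva, a = a_t): v_t = √[μ(2/r − 1/a_t)] = 36.358 km/s.
Δv₁ = |v_t − v_c| = |36.358 − 27.996| = 8.362 km/s.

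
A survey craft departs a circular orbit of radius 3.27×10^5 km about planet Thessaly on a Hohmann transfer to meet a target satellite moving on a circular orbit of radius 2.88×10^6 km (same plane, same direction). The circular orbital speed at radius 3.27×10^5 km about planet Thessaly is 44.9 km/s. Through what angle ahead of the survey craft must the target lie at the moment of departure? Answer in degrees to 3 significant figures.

φ = 105°

From the circular-orbit relation v² = μ/r at r = 3.27×10^5 km: μ = v²r = (44.9)² × 3.27×10^5 = 6.59235×10^8 km³/s².
Semi-major axis of the transfer orbit: a_t = (3.270×10^5 + 2.880×10^6)/2 = 1.6035×10^6 km.
The half-period of the transfer ellipse is t = π√(a_t³/μ) = 2.4845×10^5 s.
The target's mean motion on its circular orbit is ω₂ = √(μ/r₂³) = 5.2533×10^-6 rad/s.
Angle swept by the target during transfer: ω₂·t = 1.3052 rad = 74.78°.
Arrival is 180° from departure on the ellipse, so φ = 180° − 74.78° = 105°.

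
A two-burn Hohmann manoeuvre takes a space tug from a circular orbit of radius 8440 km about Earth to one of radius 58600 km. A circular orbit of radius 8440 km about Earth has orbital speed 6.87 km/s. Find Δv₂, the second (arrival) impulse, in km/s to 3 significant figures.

Δv₂ = 1.30 km/s

From the circular-orbit relation v² = μ/r at r = 8440 km: μ = v²r = (6.87)² × 8440 = 3.98342×10^5 km³/s².
The Hohmann ellipse has a_t = (r₁ + r₂)/2 = 33520 km.
On the circular orbit at r = 58600 km, v_c = √(μ/r) = 2.607 km/s.
Vis-viva on the transfer ellipse at r = 58600 km gives v_t = √[μ(2/r − 1/a_t)] = 1.308 km/s.
Δv₂ = |v_t − v_c| = |1.308 − 2.607| = 1.299 km/s.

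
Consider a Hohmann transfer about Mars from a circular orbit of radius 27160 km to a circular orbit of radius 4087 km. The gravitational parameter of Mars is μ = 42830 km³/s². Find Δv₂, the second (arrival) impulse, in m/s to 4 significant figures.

Δv₂ = 1031 m/s

The Hohmann ellipse has a_t = (r₁ + r₂)/2 = 15623.5 km.
Circular speed at r = 4087 km: v_c = √(μ/r) = 3.237 km/s.
Transfer-orbit speed at the same r (vis-viva, a = a_t): v_t = √[μ(2/r − 1/a_t)] = 4.268 km/s.
Δv₂ = |v_t − v_c| = |4.268 − 3.237| = 1.031 km/s.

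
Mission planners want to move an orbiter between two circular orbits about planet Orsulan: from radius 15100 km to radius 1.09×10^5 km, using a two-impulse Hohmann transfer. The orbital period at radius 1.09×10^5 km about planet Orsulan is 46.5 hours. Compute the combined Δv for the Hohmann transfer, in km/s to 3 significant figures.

Δv = 5.65 km/s

From Kepler's third law T² = 4π²r³/μ at r = 1.09×10^5 km, T = 46.5 hours = 46.5 × 3600 s = 1.674×10^5 s: μ = 4π²r³/T² = 1.82443×10^6 km³/s².
The Hohmann ellipse has a_t = (r₁ + r₂)/2 = 62050 km.
At r₁ the circular-orbit speed is v₁ = √(μ/r₁) = 10.992 km/s.
Transfer-orbit speed at r₁ (v² = μ(2/r − 1/a)): v_p = √[μ(2/r₁ − 1/a_t)] = 14.569 km/s.
First burn Δv₁ = |v_p − v₁| = 3.577 km/s.
Circular speed at r₂: v₂ = √(μ/r₂) = 4.091 km/s.
Transfer-orbit speed at r₂: v_a = √[μ(2/r₂ − 1/a_t)] = 2.018 km/s.
Second burn Δv₂ = |v₂ − v_a| = 2.073 km/s.
Total Δv = Δv₁ + Δv₂ = 5.650 km/s.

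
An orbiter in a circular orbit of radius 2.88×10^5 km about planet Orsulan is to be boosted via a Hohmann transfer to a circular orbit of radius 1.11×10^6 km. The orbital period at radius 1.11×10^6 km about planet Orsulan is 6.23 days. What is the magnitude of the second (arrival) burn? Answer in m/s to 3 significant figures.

From Kepler's third law T² = 4π²r³/μ at r = 1.11×10^6 km, T = 6.23 days = 6.23 × 86400 s = 5.38272×10^5 s: μ = 4π²r³/T² = 1.86348×10^8 km³/s².
The Hohmann ellipse has a_t = (r₁ + r₂)/2 = 6.990×10^5 km.
On the circular orbit at r = 1.110×10^6 km, v_c = √(μ/r) = 12.957 km/s.
Vis-viva on the transfer ellipse at r = 1.110×10^6 km gives v_t = √[μ(2/r − 1/a_t)] = 8.3168 km/s.
Δv₂ = |v_t − v_c| = |8.3168 − 12.957| = 4.640 km/s.

Δv₂ = 4640 m/s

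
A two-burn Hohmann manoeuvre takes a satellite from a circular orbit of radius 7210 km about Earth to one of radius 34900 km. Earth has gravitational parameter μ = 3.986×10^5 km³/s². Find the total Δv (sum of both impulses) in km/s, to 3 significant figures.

The Hohmann ellipse has a_t = (r₁ + r₂)/2 = 21055 km.
Circular speed at r₁: v₁ = √(μ/r₁) = √(3.986×10^5/7210) = 7.4353 km/s.
On the transfer ellipse at r₁, vis-viva gives v_p = √[μ(2/r₁ − 1/a_t)] = 9.5727 km/s.
First burn Δv₁ = |v_p − v₁| = 2.137 km/s.
Circular speed at r₂: v₂ = √(μ/r₂) = 3.380 km/s.
Transfer-orbit speed at r₂: v_a = √[μ(2/r₂ − 1/a_t)] = 1.978 km/s.
Second burn Δv₂ = |v₂ − v_a| = 1.402 km/s.
Δv = Δv₁ + Δv₂ = 2.137 + 1.402 = 3.539 km/s.

Δv = 3.54 km/s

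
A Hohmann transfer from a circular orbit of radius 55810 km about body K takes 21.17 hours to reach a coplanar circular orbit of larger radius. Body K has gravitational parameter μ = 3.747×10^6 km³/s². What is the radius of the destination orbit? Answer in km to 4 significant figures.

r₂ = 2.045×10^5 km

Transfer time t = 21.17 hours = 76212 s, and t = π√(a_t³/μ).
So a_t = (μ t²/π²)^(1/3) = (3.747×10^6 × (76212)² / π²)^(1/3) = 1.3016×10^5 km.
Since a_t = (r₁ + r₂)/2, r₂ = 2a_t − r₁ = 2×1.3016×10^5 − 55810 = 2.0451×10^5 km.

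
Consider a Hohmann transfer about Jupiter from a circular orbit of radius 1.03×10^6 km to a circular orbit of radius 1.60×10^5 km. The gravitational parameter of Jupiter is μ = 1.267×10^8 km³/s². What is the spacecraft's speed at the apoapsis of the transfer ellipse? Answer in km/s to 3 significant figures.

v = 5.75 km/s

Semi-major axis of the transfer orbit: a_t = (1.030×10^6 + 1.600×10^5)/2 = 5.950×10^5 km.
The apoapsis of the transfer ellipse is at r = 1.030×10^6 km.
Applying v² = μ(2/r − 1/a_t): v = 5.751 km/s.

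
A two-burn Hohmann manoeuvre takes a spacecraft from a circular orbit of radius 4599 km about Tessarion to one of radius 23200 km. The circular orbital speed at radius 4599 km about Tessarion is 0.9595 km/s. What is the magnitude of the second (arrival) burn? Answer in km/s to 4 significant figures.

From the circular-orbit relation v² = μ/r at r = 4599 km: μ = v²r = (0.9595)² × 4599 = 4234.02 km³/s².
Transfer-ellipse semi-major axis a_t = (r₁ + r₂)/2 = (4599 + 23200)/2 = 13899.5 km.
Circular speed at r = 23200 km: v_c = √(μ/r) = 0.4272 km/s.
Transfer-orbit speed at the same r (vis-viva, a = a_t): v_t = √[μ(2/r − 1/a_t)] = 0.2457 km/s.
Δv₂ = |v_t − v_c| = |0.2457 − 0.4272| = 0.1815 km/s.

Δv₂ = 0.1815 km/s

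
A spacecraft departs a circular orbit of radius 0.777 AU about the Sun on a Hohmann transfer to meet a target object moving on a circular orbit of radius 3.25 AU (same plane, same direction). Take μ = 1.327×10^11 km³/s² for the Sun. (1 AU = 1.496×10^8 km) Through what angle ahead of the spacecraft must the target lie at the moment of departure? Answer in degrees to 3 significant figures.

φ = 92.2°

In km: r₁ = 0.777 × 1.496×10^8 = 1.162392×10^8 km; r₂ = 3.25 × 1.496×10^8 = 4.862×10^8 km.
Semi-major axis of the transfer orbit: a_t = (1.162392×10^8 + 4.862×10^8)/2 = 3.012196×10^8 km.
The half-period of the transfer ellipse is t = π√(a_t³/μ) = 4.509×10^7 s.
The target's mean motion on its circular orbit is ω₂ = √(μ/r₂³) = 3.398×10^-8 rad/s.
Angle swept by the target during transfer: ω₂·t = 1.532 rad = 87.78°.
The spacecraft traverses 180° on the transfer ellipse, so the target must lead by 180° − 87.78° = 92.2°.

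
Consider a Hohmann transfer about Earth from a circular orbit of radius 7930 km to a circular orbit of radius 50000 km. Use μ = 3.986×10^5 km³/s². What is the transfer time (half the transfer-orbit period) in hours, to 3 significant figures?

t = 6.81 hours

Semi-major axis of the transfer orbit: a_t = (7930 + 50000)/2 = 28965 km.
By Kepler's third law the transfer-orbit period is T = 2π√(a_t³/μ), so t = T/2 = 24530 s.
Converting: 24530 s ÷ 3600 s/hour = 6.81 hours.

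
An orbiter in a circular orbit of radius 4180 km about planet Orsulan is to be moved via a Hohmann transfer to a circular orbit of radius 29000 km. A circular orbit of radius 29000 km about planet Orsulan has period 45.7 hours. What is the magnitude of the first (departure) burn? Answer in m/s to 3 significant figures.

Δv₁ = 940 m/s

From Kepler's third law T² = 4π²r³/μ at r = 29000 km, T = 45.7 hours = 45.7 × 3600 s = 1.6452×10^5 s: μ = 4π²r³/T² = 35572.7 km³/s².
Semi-major axis of the transfer orbit: a_t = (4180 + 29000)/2 = 16590 km.
On the circular orbit at r = 4180 km, v_c = √(μ/r) = 2.91723 km/s.
Transfer-orbit speed at the same r (vis-viva, a = a_t): v_t = √[μ(2/r − 1/a_t)] = 3.85697 km/s.
Δv₁ = |v_t − v_c| = |3.85697 − 2.91723| = 0.9397 km/s.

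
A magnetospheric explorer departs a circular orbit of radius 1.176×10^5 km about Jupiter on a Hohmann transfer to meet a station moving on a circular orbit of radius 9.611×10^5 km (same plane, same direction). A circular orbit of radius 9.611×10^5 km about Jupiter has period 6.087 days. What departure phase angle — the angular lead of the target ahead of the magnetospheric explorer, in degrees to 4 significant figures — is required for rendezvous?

From Kepler's third law T² = 4π²r³/μ at r = 9.611×10^5 km, T = 6.087 days = 6.087 × 86400 s = 5.259168×10^5 s: μ = 4π²r³/T² = 1.26716×10^8 km³/s².
Semi-major axis of the transfer orbit: a_t = (1.176×10^5 + 9.611×10^5)/2 = 5.3935×10^5 km.
The half-period of the transfer ellipse is t = π√(a_t³/μ) = 1.1055×10^5 s.
The target's mean motion on its circular orbit is ω₂ = √(μ/r₂³) = 1.1947×10^-5 rad/s.
Angle swept by the target during transfer: ω₂·t = 1.3207 rad = 75.67°.
The magnetospheric explorer traverses 180° on the transfer ellipse, so the target must lead by 180° − 75.67° = 104.3°.

φ = 104.3°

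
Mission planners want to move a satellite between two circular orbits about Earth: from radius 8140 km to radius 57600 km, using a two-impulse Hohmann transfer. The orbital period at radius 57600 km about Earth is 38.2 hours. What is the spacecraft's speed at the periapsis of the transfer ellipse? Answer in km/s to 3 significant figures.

v = 9.27 km/s

From Kepler's third law T² = 4π²r³/μ at r = 57600 km, T = 38.2 hours = 38.2 × 3600 s = 1.3752×10^5 s: μ = 4π²r³/T² = 3.98929×10^5 km³/s².
The Hohmann ellipse has a_t = (r₁ + r₂)/2 = 32870 km.
At periapsis, r = 8140 km.
Applying v² = μ(2/r − 1/a_t): v = 9.267 km/s.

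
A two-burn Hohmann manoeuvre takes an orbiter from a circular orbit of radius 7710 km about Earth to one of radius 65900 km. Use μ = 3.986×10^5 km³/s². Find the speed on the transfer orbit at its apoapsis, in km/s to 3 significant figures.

v = 1.13 km/s

Semi-major axis of the transfer orbit: a_t = (7710 + 65900)/2 = 36805 km.
At apoapsis, r = 65900 km.
Vis-viva: v = √[μ(2/r − 1/a_t)] = √[3.986×10^5 × (2/65900 − 1/36805)] = 1.126 km/s.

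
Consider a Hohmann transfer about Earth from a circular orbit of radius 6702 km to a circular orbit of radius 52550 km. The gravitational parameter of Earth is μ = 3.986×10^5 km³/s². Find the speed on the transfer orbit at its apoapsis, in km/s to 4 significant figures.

v = 1.310 km/s

The Hohmann ellipse has a_t = (r₁ + r₂)/2 = 29626 km.
The apoapsis of the transfer ellipse is at r = 52550 km.
Applying v² = μ(2/r − 1/a_t): v = 1.310 km/s.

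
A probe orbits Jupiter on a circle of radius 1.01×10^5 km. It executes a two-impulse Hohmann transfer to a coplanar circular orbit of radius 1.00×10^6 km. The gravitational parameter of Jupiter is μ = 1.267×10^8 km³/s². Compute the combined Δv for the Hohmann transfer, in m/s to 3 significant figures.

Δv = 18800 m/s

Semi-major axis of the transfer orbit: a_t = (1.010×10^5 + 1.000×10^6)/2 = 5.505×10^5 km.
Circular speed at r₁: v₁ = √(μ/r₁) = √(1.267×10^8/1.010×10^5) = 35.418 km/s.
Transfer-orbit speed at r₁ (v² = μ(2/r − 1/a)): v_p = √[μ(2/r₁ − 1/a_t)] = 47.736 km/s.
First burn Δv₁ = |v_p − v₁| = 12.318 km/s.
At r₂, v₂ = √(μ/r₂) = 11.2561 km/s.
Transfer-orbit speed at r₂: v_a = √[μ(2/r₂ − 1/a_t)] = 4.82137 km/s.
Second burn Δv₂ = |v₂ − v_a| = 6.4347 km/s.
Δv = Δv₁ + Δv₂ = 12.318 + 6.4347 = 18.75 km/s.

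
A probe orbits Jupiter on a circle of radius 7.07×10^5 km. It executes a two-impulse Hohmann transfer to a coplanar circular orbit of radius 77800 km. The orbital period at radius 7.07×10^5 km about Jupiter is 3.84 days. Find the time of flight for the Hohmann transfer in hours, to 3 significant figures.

t = 19.1 hours

From Kepler's third law T² = 4π²r³/μ at r = 7.07×10^5 km, T = 3.84 days = 3.84 × 86400 s = 3.31776×10^5 s: μ = 4π²r³/T² = 1.26744×10^8 km³/s².
The Hohmann ellipse has a_t = (r₁ + r₂)/2 = 3.924×10^5 km.
Transfer time t = π√(a_t³/μ) = π√((3.924×10^5)³ / 1.26744×10^8) = 68590 s.
Converting: 68590 s ÷ 3600 s/hour = 19.1 hours.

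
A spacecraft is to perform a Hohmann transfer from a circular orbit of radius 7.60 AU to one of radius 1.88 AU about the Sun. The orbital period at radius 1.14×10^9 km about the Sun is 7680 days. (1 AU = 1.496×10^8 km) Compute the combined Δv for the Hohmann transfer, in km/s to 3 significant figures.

From Kepler's third law T² = 4π²r³/μ at r = 1.14×10^9 km, T = 7680 days = 7680 × 86400 s = 6.63552×10^8 s: μ = 4π²r³/T² = 1.32839×10^11 km³/s².
In km: r₁ = 7.60 × 1.496×10^8 = 1.13696×10^9 km; r₂ = 1.88 × 1.496×10^8 = 2.81248×10^8 km.
The Hohmann ellipse has a_t = (r₁ + r₂)/2 = 7.09104×10^8 km.
Circular speed at r₁: v₁ = √(μ/r₁) = √(1.32839×10^11/1.13696×10^9) = 10.809 km/s.
On the transfer ellipse at r₁, vis-viva gives v_a = √[μ(2/r₁ − 1/a_t)] = 6.8074 km/s.
First burn Δv₁ = |v_a − v₁| = 4.002 km/s.
At r₂, v₂ = √(μ/r₂) = 21.733 km/s.
Transfer-orbit speed at r₂: v_p = √[μ(2/r₂ − 1/a_t)] = 27.519 km/s.
Second burn Δv₂ = |v₂ − v_p| = 5.786 km/s.
Δv = Δv₁ + Δv₂ = 4.002 + 5.786 = 9.788 km/s.

Δv = 9.79 km/s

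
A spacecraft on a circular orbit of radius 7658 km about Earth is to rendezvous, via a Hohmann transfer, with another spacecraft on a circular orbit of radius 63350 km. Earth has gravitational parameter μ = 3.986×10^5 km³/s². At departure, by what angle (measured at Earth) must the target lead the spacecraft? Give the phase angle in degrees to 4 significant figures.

φ = 104.5°

The Hohmann ellipse has a_t = (r₁ + r₂)/2 = 35504 km.
The half-period of the transfer ellipse is t = π√(a_t³/μ) = 33290 s.
Target angular speed ω₂ = √(μ/r₂³) = 3.960×10^-5 rad/s.
Angle swept by the target during transfer: ω₂·t = 1.318 rad = 75.52°.
The spacecraft traverses 180° on the transfer ellipse, so the target must lead by 180° − 75.52° = 104.5°.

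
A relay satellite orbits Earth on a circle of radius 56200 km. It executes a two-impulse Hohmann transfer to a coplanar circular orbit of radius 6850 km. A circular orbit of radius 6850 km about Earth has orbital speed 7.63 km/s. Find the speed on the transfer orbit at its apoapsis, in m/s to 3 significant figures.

From the circular-orbit relation v² = μ/r at r = 6850 km: μ = v²r = (7.63)² × 6850 = 3.98786×10^5 km³/s².
The Hohmann ellipse has a_t = (r₁ + r₂)/2 = 31525 km.
At apoapsis, r = 56200 km.
Applying v² = μ(2/r − 1/a_t): v = 1.242 km/s.

v = 1240 m/s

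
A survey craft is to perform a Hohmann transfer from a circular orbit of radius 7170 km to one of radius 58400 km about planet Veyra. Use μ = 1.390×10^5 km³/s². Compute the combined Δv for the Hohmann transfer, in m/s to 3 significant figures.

Transfer-ellipse semi-major axis a_t = (r₁ + r₂)/2 = (7170 + 58400)/2 = 32785 km.
At r₁ the circular-orbit speed is v₁ = √(μ/r₁) = 4.4030 km/s.
On the transfer ellipse at r₁, v² = μ(2/r − 1/a) gives v_p = √[μ(2/r₁ − 1/a_t)] = 5.8765 km/s.
First burn Δv₁ = |v_p − v₁| = 1.4735 km/s.
At r₂, v₂ = √(μ/r₂) = 1.54277 km/s.
Transfer-orbit speed at r₂: v_a = √[μ(2/r₂ − 1/a_t)] = 0.721478 km/s.
Second burn Δv₂ = |v₂ − v_a| = 0.82129 km/s.
Δv = Δv₁ + Δv₂ = 1.4735 + 0.82129 = 2.295 km/s.

Δv = 2290 m/s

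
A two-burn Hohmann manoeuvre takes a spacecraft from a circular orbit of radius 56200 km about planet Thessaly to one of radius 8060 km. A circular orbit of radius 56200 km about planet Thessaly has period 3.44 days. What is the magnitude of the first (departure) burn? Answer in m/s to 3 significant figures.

Δv₁ = 593 m/s

From Kepler's third law T² = 4π²r³/μ at r = 56200 km, T = 3.44 days = 3.44 × 86400 s = 2.97216×10^5 s: μ = 4π²r³/T² = 79327.6 km³/s².
The Hohmann ellipse has a_t = (r₁ + r₂)/2 = 32130 km.
On the circular orbit at r = 56200 km, v_c = √(μ/r) = 1.18808 km/s.
Transfer-orbit speed at the same r (vis-viva, a = a_t): v_t = √[μ(2/r − 1/a_t)] = 0.595054 km/s.
Δv₁ = |v_t − v_c| = |0.595054 − 1.18808| = 0.5930 km/s.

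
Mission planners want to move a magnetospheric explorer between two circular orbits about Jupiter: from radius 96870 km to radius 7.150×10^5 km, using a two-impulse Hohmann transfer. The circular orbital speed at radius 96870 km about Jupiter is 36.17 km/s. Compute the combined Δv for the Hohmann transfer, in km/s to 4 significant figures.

From the circular-orbit relation v² = μ/r at r = 96870 km: μ = v²r = (36.17)² × 96870 = 1.26732×10^8 km³/s².
Transfer-ellipse semi-major axis a_t = (r₁ + r₂)/2 = (96870 + 7.150×10^5)/2 = 4.05935×10^5 km.
At r₁ the circular-orbit speed is v₁ = √(μ/r₁) = 36.17 km/s.
Transfer-orbit speed at r₁ (vis-viva): v_p = √[μ(2/r₁ − 1/a_t)] = 48.00 km/s.
First burn Δv₁ = |v_p − v₁| = 11.83 km/s.
Circular speed at r₂: v₂ = √(μ/r₂) = 13.3134 km/s.
Transfer-orbit speed at r₂: v_a = √[μ(2/r₂ − 1/a_t)] = 6.50364 km/s.
Second burn Δv₂ = |v₂ − v_a| = 6.810 km/s.
Δv = Δv₁ + Δv₂ = 11.83 + 6.810 = 18.64 km/s.

Δv = 18.64 km/s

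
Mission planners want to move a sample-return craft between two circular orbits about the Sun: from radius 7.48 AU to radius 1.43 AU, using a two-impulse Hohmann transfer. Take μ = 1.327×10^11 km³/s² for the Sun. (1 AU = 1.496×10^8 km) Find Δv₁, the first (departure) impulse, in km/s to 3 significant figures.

In km: r₁ = 7.48 × 1.496×10^8 = 1.119008×10^9 km; r₂ = 1.43 × 1.496×10^8 = 2.13928×10^8 km.
Semi-major axis of the transfer orbit: a_t = (1.119008×10^9 + 2.13928×10^8)/2 = 6.66468×10^8 km.
On the circular orbit at r = 1.119008×10^9 km, v_c = √(μ/r) = 10.89 km/s.
Vis-viva on the transfer ellipse at r = 1.119008×10^9 km gives v_t = √[μ(2/r − 1/a_t)] = 6.170 km/s.
Δv₁ = |v_t − v_c| = |6.170 − 10.89| = 4.720 km/s.

Δv₁ = 4.72 km/s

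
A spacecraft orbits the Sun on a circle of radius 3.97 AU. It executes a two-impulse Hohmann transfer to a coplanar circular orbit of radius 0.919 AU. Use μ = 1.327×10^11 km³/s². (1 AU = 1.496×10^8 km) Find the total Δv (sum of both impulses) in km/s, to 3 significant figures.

Δv = 14.3 km/s

In km: r₁ = 3.97 × 1.496×10^8 = 5.93912×10^8 km; r₂ = 0.919 × 1.496×10^8 = 1.374824×10^8 km.
Semi-major axis of the transfer orbit: a_t = (5.93912×10^8 + 1.374824×10^8)/2 = 3.656972×10^8 km.
Circular speed at r₁: v₁ = √(μ/r₁) = √(1.327×10^11/5.93912×10^8) = 14.948 km/s.
Transfer-orbit speed at r₁ (v² = μ(2/r − 1/a)): v_a = √[μ(2/r₁ − 1/a_t)] = 9.1651 km/s.
First burn Δv₁ = |v_a − v₁| = 5.783 km/s.
At r₂, v₂ = √(μ/r₂) = 31.06790 km/s.
Transfer-orbit speed at r₂: v_p = √[μ(2/r₂ − 1/a_t)] = 39.59243 km/s.
Second burn Δv₂ = |v₂ − v_p| = 8.525 km/s.
Δv = Δv₁ + Δv₂ = 5.783 + 8.525 = 14.31 km/s.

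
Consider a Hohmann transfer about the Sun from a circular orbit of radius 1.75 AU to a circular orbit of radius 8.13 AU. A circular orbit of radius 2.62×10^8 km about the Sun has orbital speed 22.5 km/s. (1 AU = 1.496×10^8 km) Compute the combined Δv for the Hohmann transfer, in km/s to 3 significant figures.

From the circular-orbit relation v² = μ/r at r = 2.62×10^8 km: μ = v²r = (22.5)² × 2.62×10^8 = 1.32638×10^11 km³/s².
In km: r₁ = 1.75 × 1.496×10^8 = 2.618×10^8 km; r₂ = 8.13 × 1.496×10^8 = 1.216248×10^9 km.
The Hohmann ellipse has a_t = (r₁ + r₂)/2 = 7.39024×10^8 km.
At r₁ the circular-orbit speed is v₁ = √(μ/r₁) = 22.509 km/s.
Transfer-orbit speed at r₁ (vis-viva): v_p = √[μ(2/r₁ − 1/a_t)] = 28.876 km/s.
First burn Δv₁ = |v_p − v₁| = 6.367 km/s.
At r₂, v₂ = √(μ/r₂) = 10.4429 km/s.
Transfer-orbit speed at r₂: v_a = √[μ(2/r₂ − 1/a_t)] = 6.21552 km/s.
Second burn Δv₂ = |v₂ − v_a| = 4.227 km/s.
Δv = Δv₁ + Δv₂ = 6.367 + 4.227 = 10.59 km/s.

Δv = 10.6 km/s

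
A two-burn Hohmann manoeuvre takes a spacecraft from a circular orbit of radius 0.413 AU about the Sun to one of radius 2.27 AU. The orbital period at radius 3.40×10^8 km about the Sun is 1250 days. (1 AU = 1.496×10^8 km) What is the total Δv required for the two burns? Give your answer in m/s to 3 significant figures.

Δv = 22800 m/s

From Kepler's third law T² = 4π²r³/μ at r = 3.40×10^8 km, T = 1250 days = 1250 × 86400 s = 1.080×10^8 s: μ = 4π²r³/T² = 1.33030×10^11 km³/s².
In km: r₁ = 0.413 × 1.496×10^8 = 6.17848×10^7 km; r₂ = 2.27 × 1.496×10^8 = 3.39592×10^8 km.
Semi-major axis of the transfer orbit: a_t = (6.17848×10^7 + 3.39592×10^8)/2 = 2.006884×10^8 km.
Circular speed at r₁: v₁ = √(μ/r₁) = √(1.33030×10^11/6.17848×10^7) = 46.40 km/s.
On the transfer ellipse at r₁, vis-viva equation gives v_p = √[μ(2/r₁ − 1/a_t)] = 60.36 km/s.
First burn Δv₁ = |v_p − v₁| = 13.96 km/s.
At r₂, v₂ = √(μ/r₂) = 19.79 km/s.
Transfer-orbit speed at r₂: v_a = √[μ(2/r₂ − 1/a_t)] = 10.98 km/s.
Second burn Δv₂ = |v₂ − v_a| = 8.810 km/s.
Δv = Δv₁ + Δv₂ = 13.96 + 8.810 = 22.77 km/s.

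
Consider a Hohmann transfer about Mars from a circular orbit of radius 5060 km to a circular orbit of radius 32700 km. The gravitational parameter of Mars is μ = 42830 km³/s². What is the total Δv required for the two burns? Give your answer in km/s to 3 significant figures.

Transfer-ellipse semi-major axis a_t = (r₁ + r₂)/2 = (5060 + 32700)/2 = 18880 km.
Circular speed at r₁: v₁ = √(μ/r₁) = √(42830/5060) = 2.90937 km/s.
Transfer-orbit speed at r₁ (vis-viva equation): v_p = √[μ(2/r₁ − 1/a_t)] = 3.82888 km/s.
First burn Δv₁ = |v_p − v₁| = 0.91951 km/s.
Circular speed at r₂: v₂ = √(μ/r₂) = 1.14446 km/s.
Transfer-orbit speed at r₂: v_a = √[μ(2/r₂ − 1/a_t)] = 0.592481 km/s.
Second burn Δv₂ = |v₂ − v_a| = 0.55198 km/s.
Total Δv = Δv₁ + Δv₂ = 1.471 km/s.

Δv = 1.47 km/s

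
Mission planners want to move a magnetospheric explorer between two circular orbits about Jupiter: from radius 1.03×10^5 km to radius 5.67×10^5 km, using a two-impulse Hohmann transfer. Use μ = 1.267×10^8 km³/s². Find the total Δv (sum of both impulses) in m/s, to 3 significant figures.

Semi-major axis of the transfer orbit: a_t = (1.030×10^5 + 5.670×10^5)/2 = 3.350×10^5 km.
At r₁ the circular-orbit speed is v₁ = √(μ/r₁) = 35.07 km/s.
On the transfer ellipse at r₁, vis-viva gives v_p = √[μ(2/r₁ − 1/a_t)] = 45.63 km/s.
First burn Δv₁ = |v_p − v₁| = 10.56 km/s.
At r₂, v₂ = √(μ/r₂) = 14.9485 km/s.
Transfer-orbit speed at r₂: v_a = √[μ(2/r₂ − 1/a_t)] = 8.28883 km/s.
Second burn Δv₂ = |v₂ − v_a| = 6.660 km/s.
Δv = Δv₁ + Δv₂ = 10.56 + 6.660 = 17.22 km/s.

Δv = 17200 m/s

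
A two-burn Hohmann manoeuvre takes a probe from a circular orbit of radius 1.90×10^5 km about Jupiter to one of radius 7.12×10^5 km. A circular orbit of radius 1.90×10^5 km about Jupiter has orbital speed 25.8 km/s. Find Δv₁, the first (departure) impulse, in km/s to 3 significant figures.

From the circular-orbit relation v² = μ/r at r = 1.90×10^5 km: μ = v²r = (25.8)² × 1.90×10^5 = 1.26472×10^8 km³/s².
Transfer-ellipse semi-major axis a_t = (r₁ + r₂)/2 = (1.900×10^5 + 7.120×10^5)/2 = 4.510×10^5 km.
On the circular orbit at r = 1.900×10^5 km, v_c = √(μ/r) = 25.800 km/s.
Vis-viva on the transfer ellipse at r = 1.900×10^5 km gives v_t = √[μ(2/r − 1/a_t)] = 32.417 km/s.
Δv₁ = |v_t − v_c| = |32.417 − 25.800| = 6.617 km/s.

Δv₁ = 6.62 km/s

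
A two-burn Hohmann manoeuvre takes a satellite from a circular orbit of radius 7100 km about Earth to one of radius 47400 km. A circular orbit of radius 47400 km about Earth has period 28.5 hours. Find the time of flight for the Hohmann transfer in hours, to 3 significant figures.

t = 6.21 hours

From Kepler's third law T² = 4π²r³/μ at r = 47400 km, T = 28.5 hours = 28.5 × 3600 s = 1.026×10^5 s: μ = 4π²r³/T² = 3.99393×10^5 km³/s².
Semi-major axis of the transfer orbit: a_t = (7100 + 47400)/2 = 27250 km.
By Kepler's third law the transfer-orbit period is T = 2π√(a_t³/μ), so t = T/2 = 22360 s.
Converting: 22360 s ÷ 3600 s/hour = 6.21 hours.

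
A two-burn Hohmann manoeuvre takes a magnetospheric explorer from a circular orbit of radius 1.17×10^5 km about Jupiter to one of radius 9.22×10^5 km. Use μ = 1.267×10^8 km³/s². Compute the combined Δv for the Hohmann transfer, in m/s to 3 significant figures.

Semi-major axis of the transfer orbit: a_t = (1.170×10^5 + 9.220×10^5)/2 = 5.195×10^5 km.
Circular speed at r₁: v₁ = √(μ/r₁) = √(1.267×10^8/1.170×10^5) = 32.91 km/s.
Transfer-orbit speed at r₁ (vis-viva equation): v_p = √[μ(2/r₁ − 1/a_t)] = 43.84 km/s.
First burn Δv₁ = |v_p − v₁| = 10.93 km/s.
Circular speed at r₂: v₂ = √(μ/r₂) = 11.7226 km/s.
Transfer-orbit speed at r₂: v_a = √[μ(2/r₂ − 1/a_t)] = 5.56318 km/s.
Second burn Δv₂ = |v₂ − v_a| = 6.159 km/s.
Δv = Δv₁ + Δv₂ = 10.93 + 6.159 = 17.09 km/s.

Δv = 17100 m/s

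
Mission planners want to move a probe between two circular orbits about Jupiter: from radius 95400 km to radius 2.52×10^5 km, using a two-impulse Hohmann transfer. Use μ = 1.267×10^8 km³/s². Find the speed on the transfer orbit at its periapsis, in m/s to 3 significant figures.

v = 43900 m/s

The Hohmann ellipse has a_t = (r₁ + r₂)/2 = 1.737×10^5 km.
The periapsis of the transfer ellipse is at r = 95400 km.
From the vis-viva equation, v = √[μ(2/r − 1/a_t)] = 43.89 km/s.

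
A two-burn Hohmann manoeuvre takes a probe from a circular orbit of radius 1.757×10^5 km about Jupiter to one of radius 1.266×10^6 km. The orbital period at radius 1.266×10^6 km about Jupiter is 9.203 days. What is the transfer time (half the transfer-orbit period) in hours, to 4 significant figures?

t = 47.45 hours

From Kepler's third law T² = 4π²r³/μ at r = 1.266×10^6 km, T = 9.203 days = 9.203 × 86400 s = 7.951392×10^5 s: μ = 4π²r³/T² = 1.26699×10^8 km³/s².
Transfer-ellipse semi-major axis a_t = (r₁ + r₂)/2 = (1.757×10^5 + 1.266×10^6)/2 = 7.2085×10^5 km.
Half the transfer-orbit period gives t = π√(a_t³/μ) = 1.7082×10^5 s.
Converting: 1.7082×10^5 s ÷ 3600 s/hour = 47.45 hours.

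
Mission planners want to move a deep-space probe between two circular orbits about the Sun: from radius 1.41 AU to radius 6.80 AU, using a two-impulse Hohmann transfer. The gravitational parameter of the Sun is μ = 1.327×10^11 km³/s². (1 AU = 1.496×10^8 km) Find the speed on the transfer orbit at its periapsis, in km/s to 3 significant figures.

In km: r₁ = 1.41 × 1.496×10^8 = 2.10936×10^8 km; r₂ = 6.80 × 1.496×10^8 = 1.01728×10^9 km.
Semi-major axis of the transfer orbit: a_t = (2.10936×10^8 + 1.01728×10^9)/2 = 6.14108×10^8 km.
The periapsis of the transfer ellipse is at r = 2.10936×10^8 km.
From the vis-viva equation, v = √[μ(2/r − 1/a_t)] = 32.28 km/s.

v = 32.3 km/s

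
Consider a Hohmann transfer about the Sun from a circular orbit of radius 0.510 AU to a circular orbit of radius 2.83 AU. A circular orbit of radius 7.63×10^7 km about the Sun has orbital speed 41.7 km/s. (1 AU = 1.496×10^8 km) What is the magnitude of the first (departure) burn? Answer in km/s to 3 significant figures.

From the circular-orbit relation v² = μ/r at r = 7.63×10^7 km: μ = v²r = (41.7)² × 7.63×10^7 = 1.32677×10^11 km³/s².
In km: r₁ = 0.510 × 1.496×10^8 = 7.6296×10^7 km; r₂ = 2.83 × 1.496×10^8 = 4.23368×10^8 km.
Transfer-ellipse semi-major axis a_t = (r₁ + r₂)/2 = (7.6296×10^7 + 4.23368×10^8)/2 = 2.49832×10^8 km.
On the circular orbit at r = 7.6296×10^7 km, v_c = √(μ/r) = 41.701 km/s.
Vis-viva on the transfer ellipse at r = 7.6296×10^7 km gives v_t = √[μ(2/r − 1/a_t)] = 54.285 km/s.
Δv₁ = |v_t − v_c| = |54.285 − 41.701| = 12.58 km/s.

Δv₁ = 12.6 km/s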